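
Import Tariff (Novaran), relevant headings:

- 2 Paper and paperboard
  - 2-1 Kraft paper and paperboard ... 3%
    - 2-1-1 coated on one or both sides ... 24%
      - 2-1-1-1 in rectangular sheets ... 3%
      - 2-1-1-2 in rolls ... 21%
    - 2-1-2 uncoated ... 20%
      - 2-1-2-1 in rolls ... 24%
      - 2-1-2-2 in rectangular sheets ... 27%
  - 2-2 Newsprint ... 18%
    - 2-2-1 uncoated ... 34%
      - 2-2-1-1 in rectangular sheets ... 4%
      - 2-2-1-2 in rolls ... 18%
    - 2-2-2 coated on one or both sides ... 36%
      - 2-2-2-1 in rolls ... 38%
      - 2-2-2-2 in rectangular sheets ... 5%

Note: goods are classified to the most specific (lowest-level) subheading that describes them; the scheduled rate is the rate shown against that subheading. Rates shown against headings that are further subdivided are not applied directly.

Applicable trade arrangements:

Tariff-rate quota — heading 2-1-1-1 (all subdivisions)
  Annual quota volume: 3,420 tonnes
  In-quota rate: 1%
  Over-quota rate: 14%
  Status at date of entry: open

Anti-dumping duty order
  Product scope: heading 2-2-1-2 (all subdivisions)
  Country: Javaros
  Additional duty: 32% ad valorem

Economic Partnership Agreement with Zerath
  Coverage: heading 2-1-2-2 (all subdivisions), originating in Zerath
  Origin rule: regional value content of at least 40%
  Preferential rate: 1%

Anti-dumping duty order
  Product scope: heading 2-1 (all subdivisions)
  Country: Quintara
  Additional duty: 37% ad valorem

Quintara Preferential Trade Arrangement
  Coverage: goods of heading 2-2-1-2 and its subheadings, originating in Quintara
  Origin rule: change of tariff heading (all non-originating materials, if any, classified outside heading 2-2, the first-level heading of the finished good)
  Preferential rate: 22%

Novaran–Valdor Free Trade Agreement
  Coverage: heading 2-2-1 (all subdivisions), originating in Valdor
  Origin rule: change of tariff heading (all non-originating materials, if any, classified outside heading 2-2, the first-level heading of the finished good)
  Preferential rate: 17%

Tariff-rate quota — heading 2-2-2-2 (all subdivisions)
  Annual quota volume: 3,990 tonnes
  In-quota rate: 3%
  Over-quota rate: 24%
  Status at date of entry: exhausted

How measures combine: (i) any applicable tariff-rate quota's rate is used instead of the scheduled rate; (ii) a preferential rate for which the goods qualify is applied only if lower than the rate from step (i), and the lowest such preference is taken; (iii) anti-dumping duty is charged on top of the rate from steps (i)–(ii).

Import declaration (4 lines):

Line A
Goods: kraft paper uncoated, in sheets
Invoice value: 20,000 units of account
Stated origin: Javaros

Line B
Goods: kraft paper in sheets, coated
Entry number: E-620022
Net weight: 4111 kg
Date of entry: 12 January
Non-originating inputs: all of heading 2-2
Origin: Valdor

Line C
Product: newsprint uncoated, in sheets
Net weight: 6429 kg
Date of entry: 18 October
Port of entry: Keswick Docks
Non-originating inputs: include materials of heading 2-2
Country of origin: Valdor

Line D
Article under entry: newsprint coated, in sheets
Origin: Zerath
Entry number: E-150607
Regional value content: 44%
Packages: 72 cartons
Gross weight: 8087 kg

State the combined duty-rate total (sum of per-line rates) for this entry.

Line A: kraft paper → 2-1; uncoated → 2-1-2; in sheets → 2-1-2-2. Scheduled 27%. No special measure applies. → 27%.
Line B: kraft paper → 2-1; coated → 2-1-1; in sheets → 2-1-1-1. Scheduled 3%. quota on 2-1-1-1 open → in-quota 1%; Valdor agreement on 2-2-1: 2-1-1-1 not covered. → 1%.
Line C: newsprint → 2-2; uncoated → 2-2-1; in sheets → 2-2-1-1. Scheduled 4%. Valdor agreement on 2-2-1: CTH not met. → 4%.
Line D: newsprint → 2-2; coated → 2-2-2; in sheets → 2-2-2-2. Scheduled 5%. quota on 2-2-2-2 exhausted → over-quota 24%; Zerath agreement on 2-1-2-2: 2-2-2-2 not covered. → 24%.
Sum: 27% + 1% + 4% + 24% = 56%.

56%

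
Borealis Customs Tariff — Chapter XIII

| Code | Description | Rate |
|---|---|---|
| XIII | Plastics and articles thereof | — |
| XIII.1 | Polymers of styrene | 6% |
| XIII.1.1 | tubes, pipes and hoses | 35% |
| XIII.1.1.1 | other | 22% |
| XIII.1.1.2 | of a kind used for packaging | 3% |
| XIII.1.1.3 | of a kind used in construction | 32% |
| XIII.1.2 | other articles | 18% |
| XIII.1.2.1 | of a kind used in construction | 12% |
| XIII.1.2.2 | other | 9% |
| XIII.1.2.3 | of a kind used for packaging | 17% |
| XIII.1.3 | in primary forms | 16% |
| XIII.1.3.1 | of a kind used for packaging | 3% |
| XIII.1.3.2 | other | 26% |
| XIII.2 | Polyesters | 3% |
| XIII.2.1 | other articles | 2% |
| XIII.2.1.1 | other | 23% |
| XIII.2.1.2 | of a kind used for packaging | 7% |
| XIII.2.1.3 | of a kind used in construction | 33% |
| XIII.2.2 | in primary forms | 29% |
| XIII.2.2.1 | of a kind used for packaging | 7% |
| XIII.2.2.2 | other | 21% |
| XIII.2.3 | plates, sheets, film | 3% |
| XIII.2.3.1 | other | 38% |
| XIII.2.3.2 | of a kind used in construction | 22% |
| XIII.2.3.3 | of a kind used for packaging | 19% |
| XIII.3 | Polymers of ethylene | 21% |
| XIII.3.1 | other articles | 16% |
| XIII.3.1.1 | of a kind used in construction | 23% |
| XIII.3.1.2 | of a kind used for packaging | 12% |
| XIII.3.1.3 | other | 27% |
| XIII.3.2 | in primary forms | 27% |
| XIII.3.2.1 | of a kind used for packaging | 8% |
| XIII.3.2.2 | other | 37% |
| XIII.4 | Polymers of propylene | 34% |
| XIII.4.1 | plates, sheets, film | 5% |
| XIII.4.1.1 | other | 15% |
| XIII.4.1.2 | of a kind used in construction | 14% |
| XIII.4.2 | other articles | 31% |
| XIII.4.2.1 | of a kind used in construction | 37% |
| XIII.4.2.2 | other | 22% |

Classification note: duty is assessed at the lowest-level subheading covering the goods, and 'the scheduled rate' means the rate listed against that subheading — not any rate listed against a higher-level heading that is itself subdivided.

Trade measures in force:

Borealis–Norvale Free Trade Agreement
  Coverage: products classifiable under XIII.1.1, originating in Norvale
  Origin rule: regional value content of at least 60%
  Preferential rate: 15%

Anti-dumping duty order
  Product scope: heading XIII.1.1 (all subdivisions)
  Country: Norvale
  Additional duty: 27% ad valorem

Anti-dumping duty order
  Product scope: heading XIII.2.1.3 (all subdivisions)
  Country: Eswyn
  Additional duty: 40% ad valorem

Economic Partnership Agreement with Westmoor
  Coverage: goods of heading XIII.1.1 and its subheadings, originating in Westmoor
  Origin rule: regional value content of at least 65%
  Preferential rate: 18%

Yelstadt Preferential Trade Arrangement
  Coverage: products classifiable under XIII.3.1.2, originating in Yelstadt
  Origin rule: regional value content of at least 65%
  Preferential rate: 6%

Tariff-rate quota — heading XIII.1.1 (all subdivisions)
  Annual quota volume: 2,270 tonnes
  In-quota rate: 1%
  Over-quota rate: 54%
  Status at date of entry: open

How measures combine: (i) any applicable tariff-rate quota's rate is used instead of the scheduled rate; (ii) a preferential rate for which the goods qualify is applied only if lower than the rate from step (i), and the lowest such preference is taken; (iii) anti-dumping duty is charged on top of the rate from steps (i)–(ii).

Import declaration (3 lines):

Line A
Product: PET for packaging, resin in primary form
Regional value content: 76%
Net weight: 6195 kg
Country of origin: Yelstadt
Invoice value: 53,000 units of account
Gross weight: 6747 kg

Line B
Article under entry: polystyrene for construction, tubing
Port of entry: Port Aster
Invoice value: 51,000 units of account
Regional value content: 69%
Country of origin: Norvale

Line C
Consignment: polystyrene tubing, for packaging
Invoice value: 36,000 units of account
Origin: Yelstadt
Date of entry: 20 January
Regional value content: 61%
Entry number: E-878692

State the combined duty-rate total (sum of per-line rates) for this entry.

Line A: PET → XIII.2; resin in primary form → XIII.2.2; for packaging → XIII.2.2.1. Scheduled 7%. Yelstadt agreement on XIII.3.1.2: XIII.2.2.1 not covered. → 7%.
Line B: polystyrene → XIII.1; tubing → XIII.1.1; for construction → XIII.1.1.3. Scheduled 32%. quota on XIII.1.1 open → in-quota 1%; Norvale agreement on XIII.1.1: RVC ≥ 60% → 15% available; preference 15% not lower than 1% → no reduction; anti-dumping (Norvale, XIII.1.1): +27%; total 1% + 27% = 28%. → 28%.
Line C: polystyrene → XIII.1; tubing → XIII.1.1; for packaging → XIII.1.1.2. Scheduled 3%. quota on XIII.1.1 open → in-quota 1%; Yelstadt agreement on XIII.3.1.2: XIII.1.1.2 not covered. → 1%.
Sum: 7% + 28% + 1% = 36%.

36%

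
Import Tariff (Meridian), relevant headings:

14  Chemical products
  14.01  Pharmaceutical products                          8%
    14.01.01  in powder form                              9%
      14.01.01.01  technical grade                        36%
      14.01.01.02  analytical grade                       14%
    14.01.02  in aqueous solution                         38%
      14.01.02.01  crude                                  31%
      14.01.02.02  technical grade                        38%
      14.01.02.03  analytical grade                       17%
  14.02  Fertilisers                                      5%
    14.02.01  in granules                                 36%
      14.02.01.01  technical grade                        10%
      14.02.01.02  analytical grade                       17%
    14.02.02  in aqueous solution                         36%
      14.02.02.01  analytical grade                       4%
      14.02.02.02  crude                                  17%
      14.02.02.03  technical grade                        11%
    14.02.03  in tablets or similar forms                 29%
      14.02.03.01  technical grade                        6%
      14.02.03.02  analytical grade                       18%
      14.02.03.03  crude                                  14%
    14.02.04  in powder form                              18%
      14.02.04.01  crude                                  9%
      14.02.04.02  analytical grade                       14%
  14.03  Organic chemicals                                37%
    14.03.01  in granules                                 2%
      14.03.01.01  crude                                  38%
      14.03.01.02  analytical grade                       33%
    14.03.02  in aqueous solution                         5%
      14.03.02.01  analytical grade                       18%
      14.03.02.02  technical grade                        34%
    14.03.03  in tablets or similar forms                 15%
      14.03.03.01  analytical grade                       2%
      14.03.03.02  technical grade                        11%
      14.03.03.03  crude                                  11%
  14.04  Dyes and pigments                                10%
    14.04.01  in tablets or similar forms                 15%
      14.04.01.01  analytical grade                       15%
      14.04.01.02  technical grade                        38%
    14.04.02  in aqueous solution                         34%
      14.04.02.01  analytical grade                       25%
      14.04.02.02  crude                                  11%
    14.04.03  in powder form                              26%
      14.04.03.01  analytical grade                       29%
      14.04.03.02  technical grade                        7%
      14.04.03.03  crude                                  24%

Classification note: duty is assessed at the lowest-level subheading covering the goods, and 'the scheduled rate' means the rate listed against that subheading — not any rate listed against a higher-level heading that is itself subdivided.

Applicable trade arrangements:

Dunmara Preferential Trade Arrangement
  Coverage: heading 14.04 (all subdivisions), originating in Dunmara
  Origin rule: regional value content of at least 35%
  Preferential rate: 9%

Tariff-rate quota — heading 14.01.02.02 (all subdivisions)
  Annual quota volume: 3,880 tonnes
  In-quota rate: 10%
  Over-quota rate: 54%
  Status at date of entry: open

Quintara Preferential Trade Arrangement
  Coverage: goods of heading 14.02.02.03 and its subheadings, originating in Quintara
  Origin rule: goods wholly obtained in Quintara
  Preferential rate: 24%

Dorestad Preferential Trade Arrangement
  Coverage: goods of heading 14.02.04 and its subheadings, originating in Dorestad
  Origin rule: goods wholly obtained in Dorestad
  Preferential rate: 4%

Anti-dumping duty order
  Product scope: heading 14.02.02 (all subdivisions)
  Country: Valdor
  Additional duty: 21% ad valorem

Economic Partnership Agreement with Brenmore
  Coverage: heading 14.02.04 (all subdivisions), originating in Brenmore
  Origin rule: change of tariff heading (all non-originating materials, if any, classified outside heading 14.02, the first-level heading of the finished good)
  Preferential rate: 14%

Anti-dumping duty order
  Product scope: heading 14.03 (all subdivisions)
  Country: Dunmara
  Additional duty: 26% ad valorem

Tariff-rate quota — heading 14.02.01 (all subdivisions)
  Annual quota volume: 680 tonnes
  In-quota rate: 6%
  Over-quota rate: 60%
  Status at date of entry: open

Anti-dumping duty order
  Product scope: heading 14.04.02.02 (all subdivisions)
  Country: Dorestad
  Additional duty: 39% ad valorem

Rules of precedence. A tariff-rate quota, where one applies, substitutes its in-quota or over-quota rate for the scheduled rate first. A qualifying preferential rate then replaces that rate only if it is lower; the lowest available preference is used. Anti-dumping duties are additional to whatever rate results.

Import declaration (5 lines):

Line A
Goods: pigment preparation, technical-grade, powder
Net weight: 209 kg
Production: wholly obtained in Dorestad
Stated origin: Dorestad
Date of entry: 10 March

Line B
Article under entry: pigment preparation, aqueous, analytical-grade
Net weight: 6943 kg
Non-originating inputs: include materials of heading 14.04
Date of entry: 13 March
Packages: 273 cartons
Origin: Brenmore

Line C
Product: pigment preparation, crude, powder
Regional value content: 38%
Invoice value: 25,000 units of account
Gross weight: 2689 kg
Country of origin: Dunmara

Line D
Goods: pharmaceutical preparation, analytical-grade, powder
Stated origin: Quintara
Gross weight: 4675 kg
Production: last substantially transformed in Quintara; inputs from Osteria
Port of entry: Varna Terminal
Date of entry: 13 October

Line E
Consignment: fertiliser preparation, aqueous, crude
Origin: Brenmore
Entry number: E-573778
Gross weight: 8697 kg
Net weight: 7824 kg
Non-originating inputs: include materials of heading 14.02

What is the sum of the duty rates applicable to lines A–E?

72%

Line A: pigment → 14.04; powder → 14.04.03; technical-grade → 14.04.03.02. Scheduled 7%. Dorestad agreement on 14.02.04: 14.04.03.02 not covered. → 7%.
Line B: pigment → 14.04; aqueous → 14.04.02; analytical-grade → 14.04.02.01. Scheduled 25%. Brenmore agreement on 14.02.04: 14.04.02.01 not covered. → 25%.
Line C: pigment → 14.04; powder → 14.04.03; crude → 14.04.03.03. Scheduled 24%. Dunmara agreement on 14.04: RVC ≥ 35% → 9% available; preferential 9%. → 9%.
Line D: pharmaceutical → 14.01; powder → 14.01.01; analytical-grade → 14.01.01.02. Scheduled 14%. Quintara agreement on 14.02.02.03: 14.01.01.02 not covered. → 14%.
Line E: fertiliser → 14.02; aqueous → 14.02.02; crude → 14.02.02.02. Scheduled 17%. Brenmore agreement on 14.02.04: 14.02.02.02 not covered. → 17%.
Sum: 7% + 25% + 9% + 14% + 17% = 72%.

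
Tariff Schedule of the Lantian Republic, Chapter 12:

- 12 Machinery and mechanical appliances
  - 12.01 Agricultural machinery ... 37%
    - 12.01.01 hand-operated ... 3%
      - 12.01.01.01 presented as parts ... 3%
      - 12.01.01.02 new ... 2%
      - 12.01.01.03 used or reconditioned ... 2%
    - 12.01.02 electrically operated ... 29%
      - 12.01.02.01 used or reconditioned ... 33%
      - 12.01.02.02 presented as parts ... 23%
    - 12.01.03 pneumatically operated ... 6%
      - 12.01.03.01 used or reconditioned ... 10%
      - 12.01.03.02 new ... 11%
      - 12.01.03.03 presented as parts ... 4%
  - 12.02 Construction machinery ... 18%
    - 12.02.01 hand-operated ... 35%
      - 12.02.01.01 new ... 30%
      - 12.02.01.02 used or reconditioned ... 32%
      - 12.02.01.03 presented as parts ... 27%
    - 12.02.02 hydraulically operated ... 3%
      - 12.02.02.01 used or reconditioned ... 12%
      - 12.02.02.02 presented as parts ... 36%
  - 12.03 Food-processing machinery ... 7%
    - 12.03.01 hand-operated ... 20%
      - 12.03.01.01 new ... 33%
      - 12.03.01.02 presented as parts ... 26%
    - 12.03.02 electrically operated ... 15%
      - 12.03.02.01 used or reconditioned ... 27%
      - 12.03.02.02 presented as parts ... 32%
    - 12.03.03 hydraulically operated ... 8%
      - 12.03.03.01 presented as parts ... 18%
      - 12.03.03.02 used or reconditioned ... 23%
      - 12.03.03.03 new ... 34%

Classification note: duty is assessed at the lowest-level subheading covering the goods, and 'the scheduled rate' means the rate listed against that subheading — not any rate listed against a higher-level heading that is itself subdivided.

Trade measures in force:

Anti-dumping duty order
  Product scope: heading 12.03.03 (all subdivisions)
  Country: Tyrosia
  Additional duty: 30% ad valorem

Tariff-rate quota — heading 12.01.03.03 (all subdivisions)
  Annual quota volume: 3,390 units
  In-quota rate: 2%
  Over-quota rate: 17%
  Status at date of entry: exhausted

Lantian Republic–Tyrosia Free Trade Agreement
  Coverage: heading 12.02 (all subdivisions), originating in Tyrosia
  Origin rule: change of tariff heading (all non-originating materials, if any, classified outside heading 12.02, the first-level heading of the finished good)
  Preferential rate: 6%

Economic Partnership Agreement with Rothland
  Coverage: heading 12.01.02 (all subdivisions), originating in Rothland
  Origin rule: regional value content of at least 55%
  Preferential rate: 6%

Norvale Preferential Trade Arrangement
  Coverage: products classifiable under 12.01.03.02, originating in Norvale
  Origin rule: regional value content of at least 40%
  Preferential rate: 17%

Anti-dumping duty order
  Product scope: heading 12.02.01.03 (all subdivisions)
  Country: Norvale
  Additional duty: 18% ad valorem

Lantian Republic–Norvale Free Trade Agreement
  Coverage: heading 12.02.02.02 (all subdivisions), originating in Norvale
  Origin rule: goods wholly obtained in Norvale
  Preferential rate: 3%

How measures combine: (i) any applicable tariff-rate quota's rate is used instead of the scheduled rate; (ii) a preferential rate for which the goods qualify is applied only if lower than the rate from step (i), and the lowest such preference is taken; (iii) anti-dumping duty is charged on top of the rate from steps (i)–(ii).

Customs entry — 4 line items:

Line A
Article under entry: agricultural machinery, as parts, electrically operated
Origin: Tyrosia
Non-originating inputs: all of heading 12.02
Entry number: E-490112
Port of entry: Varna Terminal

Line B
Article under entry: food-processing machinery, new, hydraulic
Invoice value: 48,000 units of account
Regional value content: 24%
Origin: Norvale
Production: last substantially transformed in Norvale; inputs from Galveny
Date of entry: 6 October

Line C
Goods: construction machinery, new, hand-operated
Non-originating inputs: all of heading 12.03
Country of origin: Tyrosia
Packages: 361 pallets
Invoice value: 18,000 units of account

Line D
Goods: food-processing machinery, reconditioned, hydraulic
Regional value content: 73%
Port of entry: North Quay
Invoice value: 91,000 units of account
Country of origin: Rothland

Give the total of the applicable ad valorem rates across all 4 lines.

Line A: agricultural → 12.01; electrically operated → 12.01.02; as parts → 12.01.02.02. Scheduled 23%. Tyrosia agreement on 12.02: 12.01.02.02 not covered. → 23%.
Line B: food-processing → 12.03; hydraulic → 12.03.03; new → 12.03.03.03. Scheduled 34%. Norvale agreement on 12.01.03.02: 12.03.03.03 not covered; Norvale agreement on 12.02.02.02: 12.03.03.03 not covered. → 34%.
Line C: construction → 12.02; hand-operated → 12.02.01; new → 12.02.01.01. Scheduled 30%. Tyrosia agreement on 12.02: CTH met → 6% available; preferential 6%. → 6%.
Line D: food-processing → 12.03; hydraulic → 12.03.03; reconditioned → 12.03.03.02. Scheduled 23%. Rothland agreement on 12.01.02: 12.03.03.02 not covered. → 23%.
Sum: 23% + 34% + 6% + 23% = 86%.

86%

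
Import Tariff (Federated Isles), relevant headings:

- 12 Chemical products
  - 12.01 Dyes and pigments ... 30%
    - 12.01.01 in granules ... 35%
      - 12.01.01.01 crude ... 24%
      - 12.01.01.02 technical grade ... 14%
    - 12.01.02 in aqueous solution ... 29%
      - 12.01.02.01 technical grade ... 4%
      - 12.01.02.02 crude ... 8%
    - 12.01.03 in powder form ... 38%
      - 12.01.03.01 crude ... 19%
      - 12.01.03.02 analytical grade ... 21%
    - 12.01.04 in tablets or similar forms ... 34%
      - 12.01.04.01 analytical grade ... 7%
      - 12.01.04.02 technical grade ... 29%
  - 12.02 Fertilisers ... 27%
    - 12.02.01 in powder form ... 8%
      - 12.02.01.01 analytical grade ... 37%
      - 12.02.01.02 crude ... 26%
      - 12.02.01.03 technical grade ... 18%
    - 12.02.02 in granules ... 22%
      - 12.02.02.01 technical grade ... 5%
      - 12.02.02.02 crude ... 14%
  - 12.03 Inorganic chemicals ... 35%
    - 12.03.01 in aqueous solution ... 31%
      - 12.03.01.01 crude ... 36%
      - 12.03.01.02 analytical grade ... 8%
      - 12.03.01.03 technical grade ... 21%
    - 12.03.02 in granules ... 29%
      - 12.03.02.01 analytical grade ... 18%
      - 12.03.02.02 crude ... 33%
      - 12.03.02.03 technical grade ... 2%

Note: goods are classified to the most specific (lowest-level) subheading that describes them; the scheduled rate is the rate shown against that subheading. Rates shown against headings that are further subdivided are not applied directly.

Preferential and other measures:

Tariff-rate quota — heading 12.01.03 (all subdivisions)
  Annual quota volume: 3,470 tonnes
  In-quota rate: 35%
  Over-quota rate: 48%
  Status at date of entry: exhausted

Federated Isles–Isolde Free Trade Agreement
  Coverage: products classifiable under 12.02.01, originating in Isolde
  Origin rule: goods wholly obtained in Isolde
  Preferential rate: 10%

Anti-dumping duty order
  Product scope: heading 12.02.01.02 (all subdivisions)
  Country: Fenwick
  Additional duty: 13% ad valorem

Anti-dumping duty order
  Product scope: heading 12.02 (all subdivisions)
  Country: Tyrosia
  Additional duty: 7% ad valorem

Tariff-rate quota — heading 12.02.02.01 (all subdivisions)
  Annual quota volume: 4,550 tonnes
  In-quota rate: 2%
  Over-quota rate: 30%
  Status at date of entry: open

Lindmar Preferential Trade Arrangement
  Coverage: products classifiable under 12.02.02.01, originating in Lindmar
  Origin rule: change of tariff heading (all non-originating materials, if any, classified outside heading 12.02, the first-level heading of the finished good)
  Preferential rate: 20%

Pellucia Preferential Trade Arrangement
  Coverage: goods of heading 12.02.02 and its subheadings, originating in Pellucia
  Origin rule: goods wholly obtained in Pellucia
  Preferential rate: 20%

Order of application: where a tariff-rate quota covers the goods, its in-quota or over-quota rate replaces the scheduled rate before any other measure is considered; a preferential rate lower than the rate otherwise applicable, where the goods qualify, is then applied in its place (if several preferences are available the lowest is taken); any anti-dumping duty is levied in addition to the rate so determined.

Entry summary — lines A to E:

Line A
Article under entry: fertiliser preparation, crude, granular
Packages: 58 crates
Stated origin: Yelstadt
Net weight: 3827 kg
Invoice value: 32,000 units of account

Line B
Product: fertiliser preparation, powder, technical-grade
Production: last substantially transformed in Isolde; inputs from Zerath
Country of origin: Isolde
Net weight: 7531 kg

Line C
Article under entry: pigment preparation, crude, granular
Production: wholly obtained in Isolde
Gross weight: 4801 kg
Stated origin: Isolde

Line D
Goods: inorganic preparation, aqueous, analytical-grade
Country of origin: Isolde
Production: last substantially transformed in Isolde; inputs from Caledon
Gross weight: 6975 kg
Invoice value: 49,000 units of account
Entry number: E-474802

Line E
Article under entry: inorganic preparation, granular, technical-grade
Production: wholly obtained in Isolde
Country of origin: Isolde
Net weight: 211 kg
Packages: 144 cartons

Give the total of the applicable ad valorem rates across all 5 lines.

66%

Line A: fertiliser → 12.02; granular → 12.02.02; crude → 12.02.02.02. Scheduled 14%. No special measure applies. → 14%.
Line B: fertiliser → 12.02; powder → 12.02.01; technical-grade → 12.02.01.03. Scheduled 18%. Isolde agreement on 12.02.01: not wholly obtained. → 18%.
Line C: pigment → 12.01; granular → 12.01.01; crude → 12.01.01.01. Scheduled 24%. Isolde agreement on 12.02.01: 12.01.01.01 not covered. → 24%.
Line D: inorganic → 12.03; aqueous → 12.03.01; analytical-grade → 12.03.01.02. Scheduled 8%. Isolde agreement on 12.02.01: 12.03.01.02 not covered. → 8%.
Line E: inorganic → 12.03; granular → 12.03.02; technical-grade → 12.03.02.03. Scheduled 2%. Isolde agreement on 12.02.01: 12.03.02.03 not covered. → 2%.
Sum: 14% + 18% + 24% + 8% + 2% = 66%.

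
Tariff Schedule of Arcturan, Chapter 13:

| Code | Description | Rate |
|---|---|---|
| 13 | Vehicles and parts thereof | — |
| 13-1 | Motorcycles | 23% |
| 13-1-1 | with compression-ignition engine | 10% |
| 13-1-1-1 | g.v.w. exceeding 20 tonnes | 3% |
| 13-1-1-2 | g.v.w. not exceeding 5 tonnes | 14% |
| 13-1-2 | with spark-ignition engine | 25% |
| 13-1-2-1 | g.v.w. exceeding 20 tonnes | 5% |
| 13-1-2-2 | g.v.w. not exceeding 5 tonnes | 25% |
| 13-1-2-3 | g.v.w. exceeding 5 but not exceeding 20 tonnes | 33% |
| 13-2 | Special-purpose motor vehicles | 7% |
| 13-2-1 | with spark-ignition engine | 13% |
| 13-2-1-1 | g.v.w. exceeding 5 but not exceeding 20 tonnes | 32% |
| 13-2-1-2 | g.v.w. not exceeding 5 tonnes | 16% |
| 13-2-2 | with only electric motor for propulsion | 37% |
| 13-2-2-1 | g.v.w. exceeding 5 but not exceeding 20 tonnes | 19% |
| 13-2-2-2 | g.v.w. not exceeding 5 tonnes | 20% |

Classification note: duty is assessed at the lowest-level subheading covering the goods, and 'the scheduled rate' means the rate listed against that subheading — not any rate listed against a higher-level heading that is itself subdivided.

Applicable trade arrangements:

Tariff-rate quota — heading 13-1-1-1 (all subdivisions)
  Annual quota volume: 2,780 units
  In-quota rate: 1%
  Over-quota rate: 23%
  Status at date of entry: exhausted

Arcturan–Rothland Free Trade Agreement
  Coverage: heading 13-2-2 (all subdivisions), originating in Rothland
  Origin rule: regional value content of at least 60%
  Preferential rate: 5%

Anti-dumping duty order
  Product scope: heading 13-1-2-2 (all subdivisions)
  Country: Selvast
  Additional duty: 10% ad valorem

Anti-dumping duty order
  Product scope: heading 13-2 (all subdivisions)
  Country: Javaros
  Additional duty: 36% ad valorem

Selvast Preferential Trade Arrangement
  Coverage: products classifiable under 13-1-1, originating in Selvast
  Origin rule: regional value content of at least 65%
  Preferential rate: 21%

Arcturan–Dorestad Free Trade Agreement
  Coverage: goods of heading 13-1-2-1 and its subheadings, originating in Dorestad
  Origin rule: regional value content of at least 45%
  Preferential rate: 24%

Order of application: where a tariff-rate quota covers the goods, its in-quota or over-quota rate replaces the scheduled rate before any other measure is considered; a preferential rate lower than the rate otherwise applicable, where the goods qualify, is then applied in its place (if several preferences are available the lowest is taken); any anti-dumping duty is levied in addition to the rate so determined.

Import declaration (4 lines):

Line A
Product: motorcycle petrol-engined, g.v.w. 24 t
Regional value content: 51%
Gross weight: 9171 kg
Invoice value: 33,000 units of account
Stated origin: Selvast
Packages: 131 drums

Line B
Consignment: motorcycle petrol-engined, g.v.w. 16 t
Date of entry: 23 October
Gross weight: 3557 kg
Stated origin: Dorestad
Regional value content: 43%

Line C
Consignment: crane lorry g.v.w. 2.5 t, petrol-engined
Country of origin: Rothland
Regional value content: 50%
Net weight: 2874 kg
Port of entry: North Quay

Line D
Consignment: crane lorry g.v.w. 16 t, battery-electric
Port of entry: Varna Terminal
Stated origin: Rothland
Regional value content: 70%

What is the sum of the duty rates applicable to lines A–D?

Line A: motorcycle → 13-1; petrol-engined → 13-1-2; g.v.w. 24 t → 13-1-2-1. Scheduled 5%. Selvast agreement on 13-1-1: 13-1-2-1 not covered. → 5%.
Line B: motorcycle → 13-1; petrol-engined → 13-1-2; g.v.w. 16 t → 13-1-2-3. Scheduled 33%. Dorestad agreement on 13-1-2-1: 13-1-2-3 not covered. → 33%.
Line C: crane lorry → 13-2; petrol-engined → 13-2-1; g.v.w. 2.5 t → 13-2-1-2. Scheduled 16%. Rothland agreement on 13-2-2: 13-2-1-2 not covered. → 16%.
Line D: crane lorry → 13-2; battery-electric → 13-2-2; g.v.w. 16 t → 13-2-2-1. Scheduled 19%. Rothland agreement on 13-2-2: RVC ≥ 60% → 5% available; preferential 5%. → 5%.
Sum: 5% + 33% + 16% + 5% = 59%.

59%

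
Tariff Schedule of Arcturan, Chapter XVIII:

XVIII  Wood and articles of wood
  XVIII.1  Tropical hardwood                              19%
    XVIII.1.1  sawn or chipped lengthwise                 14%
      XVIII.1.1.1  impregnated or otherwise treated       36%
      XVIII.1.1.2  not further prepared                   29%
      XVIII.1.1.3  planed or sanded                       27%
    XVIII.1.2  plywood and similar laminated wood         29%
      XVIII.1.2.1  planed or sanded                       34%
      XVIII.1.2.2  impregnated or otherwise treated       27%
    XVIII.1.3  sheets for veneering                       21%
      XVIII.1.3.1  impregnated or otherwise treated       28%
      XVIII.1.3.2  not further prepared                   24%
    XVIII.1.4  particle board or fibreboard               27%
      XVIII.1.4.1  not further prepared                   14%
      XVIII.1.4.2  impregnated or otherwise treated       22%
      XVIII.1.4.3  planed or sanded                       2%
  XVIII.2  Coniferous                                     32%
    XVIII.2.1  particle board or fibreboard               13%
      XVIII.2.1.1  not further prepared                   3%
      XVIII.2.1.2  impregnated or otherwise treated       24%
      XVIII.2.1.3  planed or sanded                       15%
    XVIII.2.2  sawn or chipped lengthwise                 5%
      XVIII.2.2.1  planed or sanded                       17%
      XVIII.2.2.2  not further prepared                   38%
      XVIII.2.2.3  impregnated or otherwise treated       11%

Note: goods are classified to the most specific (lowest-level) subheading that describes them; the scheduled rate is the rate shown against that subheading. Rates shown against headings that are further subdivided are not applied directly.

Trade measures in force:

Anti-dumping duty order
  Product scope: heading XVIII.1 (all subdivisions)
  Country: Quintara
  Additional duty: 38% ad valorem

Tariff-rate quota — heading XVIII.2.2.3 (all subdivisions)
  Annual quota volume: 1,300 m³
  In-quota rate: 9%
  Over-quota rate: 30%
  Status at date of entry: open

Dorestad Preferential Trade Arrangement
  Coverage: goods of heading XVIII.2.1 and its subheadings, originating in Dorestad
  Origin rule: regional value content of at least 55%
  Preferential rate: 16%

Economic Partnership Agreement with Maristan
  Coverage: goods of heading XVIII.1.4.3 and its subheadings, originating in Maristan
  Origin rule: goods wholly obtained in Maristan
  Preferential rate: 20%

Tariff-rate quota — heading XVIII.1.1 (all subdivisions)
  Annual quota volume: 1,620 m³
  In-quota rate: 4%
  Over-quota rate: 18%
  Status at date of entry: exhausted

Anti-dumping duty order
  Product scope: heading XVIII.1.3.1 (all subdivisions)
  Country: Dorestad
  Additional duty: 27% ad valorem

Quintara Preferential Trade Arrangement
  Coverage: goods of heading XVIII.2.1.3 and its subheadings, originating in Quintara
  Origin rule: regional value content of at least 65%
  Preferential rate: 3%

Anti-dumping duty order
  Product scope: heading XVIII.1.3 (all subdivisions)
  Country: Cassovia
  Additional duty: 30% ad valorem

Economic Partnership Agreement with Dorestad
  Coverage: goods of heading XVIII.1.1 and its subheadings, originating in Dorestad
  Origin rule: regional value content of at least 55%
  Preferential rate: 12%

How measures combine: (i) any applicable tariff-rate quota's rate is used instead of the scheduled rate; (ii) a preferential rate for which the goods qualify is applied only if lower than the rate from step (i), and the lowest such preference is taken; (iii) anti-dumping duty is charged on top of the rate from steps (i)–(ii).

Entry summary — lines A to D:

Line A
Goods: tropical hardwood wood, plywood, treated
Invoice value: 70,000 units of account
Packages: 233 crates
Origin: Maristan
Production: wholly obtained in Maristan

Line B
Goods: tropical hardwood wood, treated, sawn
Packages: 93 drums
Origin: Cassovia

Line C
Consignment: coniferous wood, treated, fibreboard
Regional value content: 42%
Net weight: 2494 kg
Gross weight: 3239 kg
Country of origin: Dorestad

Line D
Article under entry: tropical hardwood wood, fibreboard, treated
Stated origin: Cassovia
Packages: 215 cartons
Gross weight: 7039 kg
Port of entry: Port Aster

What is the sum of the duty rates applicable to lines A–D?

Line A: tropical hardwood → XVIII.1; plywood → XVIII.1.2; treated → XVIII.1.2.2. Scheduled 27%. Maristan agreement on XVIII.1.4.3: XVIII.1.2.2 not covered. → 27%.
Line B: tropical hardwood → XVIII.1; sawn → XVIII.1.1; treated → XVIII.1.1.1. Scheduled 36%. quota on XVIII.1.1 exhausted → over-quota 18%. → 18%.
Line C: coniferous → XVIII.2; fibreboard → XVIII.2.1; treated → XVIII.2.1.2. Scheduled 24%. Dorestad agreement on XVIII.2.1: RVC < 55%; Dorestad agreement on XVIII.1.1: XVIII.2.1.2 not covered. → 24%.
Line D: tropical hardwood → XVIII.1; fibreboard → XVIII.1.4; treated → XVIII.1.4.2. Scheduled 22%. No special measure applies. → 22%.
Sum: 27% + 18% + 24% + 22% = 91%.

91%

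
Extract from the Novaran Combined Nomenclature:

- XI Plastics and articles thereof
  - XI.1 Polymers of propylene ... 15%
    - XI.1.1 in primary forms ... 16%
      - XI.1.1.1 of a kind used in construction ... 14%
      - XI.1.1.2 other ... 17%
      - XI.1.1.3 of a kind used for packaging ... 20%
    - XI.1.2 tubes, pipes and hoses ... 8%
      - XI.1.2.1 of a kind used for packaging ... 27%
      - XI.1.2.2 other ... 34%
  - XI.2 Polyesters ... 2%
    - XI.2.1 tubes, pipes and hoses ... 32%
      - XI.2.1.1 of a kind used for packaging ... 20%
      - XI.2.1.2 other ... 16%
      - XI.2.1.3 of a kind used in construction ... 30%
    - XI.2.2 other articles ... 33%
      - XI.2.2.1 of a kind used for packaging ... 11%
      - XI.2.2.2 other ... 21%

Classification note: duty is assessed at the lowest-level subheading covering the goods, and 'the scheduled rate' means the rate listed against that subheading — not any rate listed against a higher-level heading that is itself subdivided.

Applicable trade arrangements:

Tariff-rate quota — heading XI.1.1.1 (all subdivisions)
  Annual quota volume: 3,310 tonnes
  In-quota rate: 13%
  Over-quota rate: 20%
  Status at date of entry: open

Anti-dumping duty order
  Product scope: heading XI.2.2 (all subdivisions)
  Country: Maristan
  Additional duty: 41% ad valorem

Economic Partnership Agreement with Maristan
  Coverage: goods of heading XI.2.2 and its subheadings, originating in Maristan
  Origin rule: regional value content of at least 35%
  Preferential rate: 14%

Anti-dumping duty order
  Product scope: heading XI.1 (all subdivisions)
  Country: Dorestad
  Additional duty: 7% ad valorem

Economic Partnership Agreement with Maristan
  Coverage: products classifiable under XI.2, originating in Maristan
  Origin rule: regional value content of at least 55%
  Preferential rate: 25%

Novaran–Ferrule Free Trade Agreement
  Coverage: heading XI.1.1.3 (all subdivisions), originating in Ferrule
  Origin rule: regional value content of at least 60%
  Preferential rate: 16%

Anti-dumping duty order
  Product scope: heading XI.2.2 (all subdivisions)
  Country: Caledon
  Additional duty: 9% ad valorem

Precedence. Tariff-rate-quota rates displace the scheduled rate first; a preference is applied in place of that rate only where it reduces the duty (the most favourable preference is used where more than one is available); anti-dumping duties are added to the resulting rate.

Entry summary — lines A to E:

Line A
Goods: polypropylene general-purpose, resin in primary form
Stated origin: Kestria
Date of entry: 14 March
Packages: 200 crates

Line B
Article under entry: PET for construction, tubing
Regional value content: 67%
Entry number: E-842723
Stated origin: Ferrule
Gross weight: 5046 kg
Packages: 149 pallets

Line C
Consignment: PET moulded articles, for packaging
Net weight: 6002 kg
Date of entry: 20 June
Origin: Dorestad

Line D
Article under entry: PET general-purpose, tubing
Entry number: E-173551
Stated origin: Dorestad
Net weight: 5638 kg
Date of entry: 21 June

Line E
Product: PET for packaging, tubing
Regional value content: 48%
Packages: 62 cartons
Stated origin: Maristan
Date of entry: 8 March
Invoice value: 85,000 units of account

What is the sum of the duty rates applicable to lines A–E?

94%

Line A: polypropylene → XI.1; resin in primary form → XI.1.1; general-purpose → XI.1.1.2. Scheduled 17%. No special measure applies. → 17%.
Line B: PET → XI.2; tubing → XI.2.1; for construction → XI.2.1.3. Scheduled 30%. Ferrule agreement on XI.1.1.3: XI.2.1.3 not covered. → 30%.
Line C: PET → XI.2; moulded articles → XI.2.2; for packaging → XI.2.2.1. Scheduled 11%. No special measure applies. → 11%.
Line D: PET → XI.2; tubing → XI.2.1; general-purpose → XI.2.1.2. Scheduled 16%. No special measure applies. → 16%.
Line E: PET → XI.2; tubing → XI.2.1; for packaging → XI.2.1.1. Scheduled 20%. Maristan agreement on XI.2.2: XI.2.1.1 not covered; Maristan agreement on XI.2: RVC < 55%. → 20%.
Sum: 17% + 30% + 11% + 16% + 20% = 94%.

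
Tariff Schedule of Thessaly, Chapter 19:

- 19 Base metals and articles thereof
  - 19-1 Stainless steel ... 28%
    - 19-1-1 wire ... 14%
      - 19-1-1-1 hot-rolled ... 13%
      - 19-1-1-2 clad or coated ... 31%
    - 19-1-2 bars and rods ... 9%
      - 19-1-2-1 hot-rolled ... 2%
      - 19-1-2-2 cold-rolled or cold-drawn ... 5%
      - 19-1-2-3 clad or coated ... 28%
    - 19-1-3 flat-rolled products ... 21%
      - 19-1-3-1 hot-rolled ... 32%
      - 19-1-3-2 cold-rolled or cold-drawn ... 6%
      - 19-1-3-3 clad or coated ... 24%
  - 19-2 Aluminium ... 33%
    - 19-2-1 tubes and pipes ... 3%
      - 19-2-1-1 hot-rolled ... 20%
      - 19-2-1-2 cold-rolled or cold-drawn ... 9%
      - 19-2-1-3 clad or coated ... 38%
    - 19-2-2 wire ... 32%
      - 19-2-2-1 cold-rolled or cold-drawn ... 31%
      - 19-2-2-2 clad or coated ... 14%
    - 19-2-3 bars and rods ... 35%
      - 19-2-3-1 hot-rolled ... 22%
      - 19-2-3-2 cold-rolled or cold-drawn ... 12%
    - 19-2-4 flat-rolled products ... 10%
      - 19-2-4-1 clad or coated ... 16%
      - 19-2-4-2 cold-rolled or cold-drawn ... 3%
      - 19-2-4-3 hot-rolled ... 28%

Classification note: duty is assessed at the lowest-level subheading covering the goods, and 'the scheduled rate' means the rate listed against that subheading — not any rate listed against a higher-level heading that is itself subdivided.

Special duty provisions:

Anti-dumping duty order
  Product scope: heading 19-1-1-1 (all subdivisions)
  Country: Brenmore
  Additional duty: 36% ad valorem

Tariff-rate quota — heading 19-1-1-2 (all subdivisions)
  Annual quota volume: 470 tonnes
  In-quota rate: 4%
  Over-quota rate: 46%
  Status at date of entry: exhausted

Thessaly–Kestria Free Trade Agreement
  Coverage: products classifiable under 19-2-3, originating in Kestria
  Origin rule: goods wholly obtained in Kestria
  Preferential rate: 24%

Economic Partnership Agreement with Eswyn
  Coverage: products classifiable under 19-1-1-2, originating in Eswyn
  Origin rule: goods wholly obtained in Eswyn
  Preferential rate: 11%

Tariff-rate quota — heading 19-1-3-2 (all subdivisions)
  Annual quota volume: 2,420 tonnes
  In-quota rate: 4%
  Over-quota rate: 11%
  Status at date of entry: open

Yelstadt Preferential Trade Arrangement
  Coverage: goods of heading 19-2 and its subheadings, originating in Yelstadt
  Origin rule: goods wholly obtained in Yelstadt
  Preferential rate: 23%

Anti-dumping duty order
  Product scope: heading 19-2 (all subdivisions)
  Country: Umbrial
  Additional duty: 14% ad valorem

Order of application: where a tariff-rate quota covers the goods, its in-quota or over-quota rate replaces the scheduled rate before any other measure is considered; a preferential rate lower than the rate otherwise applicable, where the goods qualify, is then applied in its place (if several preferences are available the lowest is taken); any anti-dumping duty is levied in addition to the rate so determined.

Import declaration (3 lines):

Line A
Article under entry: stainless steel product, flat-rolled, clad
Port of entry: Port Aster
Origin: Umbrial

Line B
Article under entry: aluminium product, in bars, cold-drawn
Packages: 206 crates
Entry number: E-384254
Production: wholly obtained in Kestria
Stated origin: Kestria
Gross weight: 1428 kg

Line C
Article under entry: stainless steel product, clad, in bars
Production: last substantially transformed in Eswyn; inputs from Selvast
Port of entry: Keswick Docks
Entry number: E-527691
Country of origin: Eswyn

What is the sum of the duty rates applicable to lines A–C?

64%

Line A: stainless steel → 19-1; flat-rolled → 19-1-3; clad → 19-1-3-3. Scheduled 24%. No special measure applies. → 24%.
Line B: aluminium → 19-2; in bars → 19-2-3; cold-drawn → 19-2-3-2. Scheduled 12%. Kestria agreement on 19-2-3: wholly obtained → 24% available; preference 24% not lower than 12% → no reduction. → 12%.
Line C: stainless steel → 19-1; in bars → 19-1-2; clad → 19-1-2-3. Scheduled 28%. Eswyn agreement on 19-1-1-2: 19-1-2-3 not covered. → 28%.
Sum: 24% + 12% + 28% = 64%.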